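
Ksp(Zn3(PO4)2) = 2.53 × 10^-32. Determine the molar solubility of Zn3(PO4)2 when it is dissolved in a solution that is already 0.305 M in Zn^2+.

4.72e-16 M

Zn3(PO4)2(s) <=> 3 Zn^2+(aq) + 2 PO4^3-(aq)
Ksp = [Zn^2+]^3[PO4^3-]^2
Let s = moles of Zn3(PO4)2 that dissolve per litre. [Zn^2+] = 0.305 + 3s ≈ 0.305, [PO4^3-] = 2s (common-ion effect: Zn^2+ is already 0.305 M).
Ksp ≈ (0.305)^3 × (2s)^2
s = 4.72 × 10^-16 M
Check: 3s = 1.4 x 10^-15 ≪ 0.305, so the approximation is valid.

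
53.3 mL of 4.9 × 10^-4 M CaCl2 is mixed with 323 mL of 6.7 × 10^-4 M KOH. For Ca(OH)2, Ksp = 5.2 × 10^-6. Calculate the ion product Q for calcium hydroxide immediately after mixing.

2.3 × 10^-11

Total volume = 53.3 + 323 = 376.3 mL.
[Ca^2+] = 4.9 × 10^-4 × (53.3/376.3) = 6.94 × 10^-5 M
[OH^-] = 6.7 × 10^-4 × (323/376.3) = 5.75 × 10^-4 M
Ca(OH)2(s) ⇌ Ca^2+(aq) + 2 OH^-(aq), so Q = [Ca^2+][OH^-]^2
Q = (6.94 × 10^-5)(5.75 × 10^-4)^2 = 2.3 x 10^-11
Q < Ksp, so no precipitate of Ca(OH)2 forms.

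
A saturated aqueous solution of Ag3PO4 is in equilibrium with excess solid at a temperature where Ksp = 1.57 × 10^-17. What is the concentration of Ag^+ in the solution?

8.28 × 10^-5 M

Ag3PO4(s) ⇌ 3 Ag^+(aq) + PO4^3-(aq)
Ksp = [Ag^+]^3[PO4^3-]
With molar solubility s: [Ag^+] = 3s, [PO4^3-] = s.
Substituting: Ksp = (3s)^3s = 27s^4
s = (1.57 × 10^-17 / 27)^(1/4) = 2.761 x 10^-5 M
[Ag^+] = 3s = 8.28 × 10^-5 M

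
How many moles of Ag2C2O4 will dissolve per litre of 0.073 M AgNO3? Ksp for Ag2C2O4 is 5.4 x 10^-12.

Ag2C2O4(s) <=> 2 Ag^+ + C2O4^2-
Ksp = [Ag^+]^2[C2O4^2-]
Let s = moles of Ag2C2O4 that dissolve per litre. [Ag^+] = 0.073 + 2s ≈ 0.073, [C2O4^2-] = s (Ksp is small, so little additional dissolves).
Ksp ≈ (0.073)^2 × s
s = 1.0 × 10^-9 M
Check: 2s = 2.0 x 10^-9 ≪ 0.073, so the approximation is valid.

s ≈ 1.0 × 10^-9 M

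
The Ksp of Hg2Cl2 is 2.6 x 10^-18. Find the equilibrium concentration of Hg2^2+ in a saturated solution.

Hg2Cl2(s) ⇌ Hg2^2+ + 2 Cl^-
Ksp = [Hg2^2+][Cl^-]^2
If s mol/L of Hg2Cl2 dissolves, [Hg2^2+] = s and [Cl^-] = 2s.
Ksp = s(2s)^2 = 4s^3
s^3 = 2.6 x 10^-18 / 4, so s = 8.66 x 10^-7 M
[Hg2^2+] = s = 8.7 × 10^-7 M

[Hg2^2+] = 8.7 × 10^-7 M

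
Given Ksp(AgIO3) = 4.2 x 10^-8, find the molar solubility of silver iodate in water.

s ≈ 2.0 × 10^-4 M

AgIO3(s) ⇌ Ag^+ + IO3^-
Ksp = [Ag^+][IO3^-]
With molar solubility s: [Ag^+] = s, [IO3^-] = s.
Ksp = s × s = s^2
s = √(4.2 x 10^-8) = 2.0 × 10^-4 M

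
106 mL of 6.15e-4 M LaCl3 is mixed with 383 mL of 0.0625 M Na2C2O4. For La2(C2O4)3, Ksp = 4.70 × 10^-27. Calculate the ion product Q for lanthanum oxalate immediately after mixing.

Q = 2.08e-12

Total volume = 106 + 383 = 489 mL.
[La^3+] = 6.15 × 10^-4 × (106/489) = 1.333 × 10^-4 M
[C2O4^2-] = 6.25 x 10^-2 × (383/489) = 4.895 × 10^-2 M
La2(C2O4)3(s) ⇌ 2 La^3+(aq) + 3 C2O4^2-(aq), so Q = [La^3+]^2[C2O4^2-]^3
Q = (1.333 × 10^-4)^2(4.895 × 10^-2)^3 = 2.08 x 10^-12
Q > Ksp, so La2(C2O4)3 will precipitate.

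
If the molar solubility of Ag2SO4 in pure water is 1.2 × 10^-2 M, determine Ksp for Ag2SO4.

Ag2SO4(s) ⇌ 2 Ag^+ + SO4^2-
With molar solubility s: [Ag^+] = 2s, [SO4^2-] = s.
Ksp = [Ag^+]^2[SO4^2-]
Ksp = (2s)^2s = 4s^3
Ksp = 4 × (1.2 x 10^-2)^3 = 6.9 x 10^-6

6.9 × 10^-6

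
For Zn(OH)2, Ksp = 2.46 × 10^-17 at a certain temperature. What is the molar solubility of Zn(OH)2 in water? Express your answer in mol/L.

Zn(OH)2(s) ⇌ Zn^2+(aq) + 2 OH^-(aq)
Ksp = [Zn^2+][OH^-]^2
Let s = molar solubility. Then [Zn^2+] = s and [OH^-] = 2s.
Ksp = s(2s)^2 = 4s^3
Solving, s = (2.46 × 10^-17/4)^(1/3) = 1.83 x 10^-6 M

1.83 × 10^-6 M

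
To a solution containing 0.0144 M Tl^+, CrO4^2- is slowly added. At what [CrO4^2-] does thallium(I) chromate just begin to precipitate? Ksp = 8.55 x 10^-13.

[CrO4^2-] = 4.12e-9 M

Tl2CrO4(s) <=> 2 Tl^+(aq) + CrO4^2-(aq)
Ksp = [Tl^+]^2[CrO4^2-]
Precipitation begins when Q = Ksp. With [Tl^+] = 0.0144 M:
8.55 x 10^-13 = (0.0144)^2 × [CrO4^2-]
[CrO4^2-] = (8.55 x 10^-13 / 2.074 × 10^-4) = 4.12 x 10^-9 M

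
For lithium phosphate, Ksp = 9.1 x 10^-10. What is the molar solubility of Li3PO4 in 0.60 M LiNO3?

Li3PO4(s) ⇌ 3 Li^+ + PO4^3-
Ksp = [Li^+]^3[PO4^3-]
Let s = moles of Li3PO4 that dissolve per litre. [Li^+] = 0.60 + 3s ≈ 0.60, [PO4^3-] = s (common-ion effect: Li^+ is already 0.60 M).
Ksp ≈ (0.60)^3 × s
s = 4.2 x 10^-9 M
Check: 3s = 1.3 × 10^-8 ≪ 0.60, so the approximation is valid.

4.2 × 10^-9 M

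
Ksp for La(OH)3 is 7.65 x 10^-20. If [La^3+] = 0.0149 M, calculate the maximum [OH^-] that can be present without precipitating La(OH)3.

[OH^-] ≈ 1.73 × 10^-6 M

La(OH)3(s) <=> La^3+(aq) + 3 OH^-(aq)
Ksp = [La^3+][OH^-]^3
Precipitation begins when Q = Ksp. With [La^3+] = 0.0149 M:
7.65 x 10^-20 = (0.0149) × [OH^-]^3
[OH^-] = (7.65 x 10^-20 / 1.49 × 10^-2)^(1/3) = 1.73 × 10^-6 M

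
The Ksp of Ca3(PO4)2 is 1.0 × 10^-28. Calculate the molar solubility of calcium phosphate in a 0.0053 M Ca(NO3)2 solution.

Ca3(PO4)2(s) ⇌ 3 Ca^2+ + 2 PO4^3-
Ksp = [Ca^2+]^3[PO4^3-]^2
Let s be the molar solubility in this solution. [Ca^2+] = 0.0053 + 3s ≈ 0.0053, [PO4^3-] = 2s (Ksp is small, so little additional dissolves).
Ksp ≈ (0.0053)^3 × (2s)^2
s = 1.3 x 10^-11 M
Check: 3s = 3.9 × 10^-11 ≪ 0.0053, so the approximation is valid.

1.3 × 10^-11 M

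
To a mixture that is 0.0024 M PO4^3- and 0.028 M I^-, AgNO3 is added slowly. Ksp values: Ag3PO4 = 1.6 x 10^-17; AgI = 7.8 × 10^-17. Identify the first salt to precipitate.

AgI

Each salt begins to precipitate when Q = Ksp, i.e. when [Ag^+] reaches its threshold.
For Ag3PO4: 1.6 x 10^-17 = 0.0024 × [Ag^+]^3  ⇒  [Ag^+] = 1.9 x 10^-5 M.
For AgI: 7.8 × 10^-17 = 0.028 × [Ag^+]  ⇒  [Ag^+] = 2.8 × 10^-15 M.
The salt with the lower threshold [Ag^+] precipitates first: AgI.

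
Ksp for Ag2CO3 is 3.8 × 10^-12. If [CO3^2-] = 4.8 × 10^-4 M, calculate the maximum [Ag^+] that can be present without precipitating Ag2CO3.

Ag2CO3(s) ⇌ 2 Ag^+(aq) + CO3^2-(aq)
Ksp = [Ag^+]^2[CO3^2-]
Precipitation begins when Q = Ksp. With [CO3^2-] = 4.8 × 10^-4 M:
3.8 × 10^-12 = (4.8 × 10^-4) × [Ag^+]^2
[Ag^+] = (3.8 × 10^-12 / 4.8 x 10^-4)^(1/2) = 8.9 × 10^-5 M

[Ag^+] ≈ 8.9 × 10^-5 M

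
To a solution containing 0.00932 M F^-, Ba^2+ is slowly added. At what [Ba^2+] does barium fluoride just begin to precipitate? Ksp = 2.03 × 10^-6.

[Ba^2+] ≈ 0.0234 M

BaF2(s) <=> Ba^2+ + 2 F^-
Ksp = [Ba^2+][F^-]^2
Precipitation begins when Q = Ksp. With [F^-] = 0.00932 M:
2.03 × 10^-6 = (0.00932)^2 × [Ba^2+]
[Ba^2+] = (2.03 × 10^-6 / 8.686 x 10^-5) = 2.34 × 10^-2 M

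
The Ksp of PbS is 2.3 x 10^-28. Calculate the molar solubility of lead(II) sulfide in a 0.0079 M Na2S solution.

PbS(s) ⇌ Pb^2+(aq) + S^2-(aq)
Ksp = [Pb^2+][S^2-]
If s mol/L dissolves here, [Pb^2+] = s, [S^2-] = 0.0079 + s ≈ 0.0079 (Ksp is small, so little additional dissolves).
Ksp ≈ s × 0.0079
s = 2.9 × 10^-26 M
Check: s = 2.9 x 10^-26 ≪ 0.0079, so the approximation is valid.

s ≈ 2.9e-26 M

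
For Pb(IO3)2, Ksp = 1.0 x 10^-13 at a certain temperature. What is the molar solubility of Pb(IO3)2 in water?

Pb(IO3)2(s) ⇌ Pb^2+ + 2 IO3^-
Ksp = [Pb^2+][IO3^-]^2
If s mol/L of Pb(IO3)2 dissolves, [Pb^2+] = s and [IO3^-] = 2s.
Substituting: Ksp = s(2s)^2 = 4s^3
s^3 = 1.0 x 10^-13 / 4, so s = 2.9 × 10^-5 M

2.9 × 10^-5 M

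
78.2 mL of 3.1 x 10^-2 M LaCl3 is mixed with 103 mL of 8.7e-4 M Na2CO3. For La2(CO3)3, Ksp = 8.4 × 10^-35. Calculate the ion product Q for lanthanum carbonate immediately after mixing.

Total volume = 78.2 + 103 = 181.2 mL.
[La^3+] = 3.1 x 10^-2 × (78.2/181.2) = 1.34 × 10^-2 M
[CO3^2-] = 8.7 × 10^-4 × (103/181.2) = 4.95 x 10^-4 M
La2(CO3)3(s) <=> 2 La^3+ + 3 CO3^2-, so Q = [La^3+]^2[CO3^2-]^3
Q = (1.34 × 10^-2)^2(4.95 × 10^-4)^3 = 2.2 × 10^-14
Q > Ksp, so La2(CO3)3 will precipitate.

2.2 × 10^-14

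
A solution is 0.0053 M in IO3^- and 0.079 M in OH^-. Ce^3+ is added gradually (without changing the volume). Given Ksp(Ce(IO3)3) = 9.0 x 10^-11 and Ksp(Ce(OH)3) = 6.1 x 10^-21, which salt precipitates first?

Ce(OH)3

Precipitation of each salt starts when its ion product equals its Ksp.
For Ce(IO3)3: 9.0 x 10^-11 = (0.0053)^3 × [Ce^3+]  ⇒  [Ce^3+] = 6.0 × 10^-4 M.
For Ce(OH)3: 6.1 x 10^-21 = (0.079)^3 × [Ce^3+]  ⇒  [Ce^3+] = 1.2 × 10^-17 M.
The salt with the lower threshold [Ce^3+] precipitates first: Ce(OH)3.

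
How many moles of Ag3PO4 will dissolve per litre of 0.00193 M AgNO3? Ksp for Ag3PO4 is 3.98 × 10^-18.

Ag3PO4(s) <=> 3 Ag^+(aq) + PO4^3-(aq)
Ksp = [Ag^+]^3[PO4^3-]
Let s = moles of Ag3PO4 that dissolve per litre. [Ag^+] = 0.00193 + 3s ≈ 0.00193, [PO4^3-] = s (common-ion effect: Ag^+ is already 0.00193 M).
Ksp ≈ (0.00193)^3 × s
s = 5.54 × 10^-10 M
Check: 3s = 1.7 × 10^-9 ≪ 0.00193, so the approximation is valid.

s = 5.54e-10 M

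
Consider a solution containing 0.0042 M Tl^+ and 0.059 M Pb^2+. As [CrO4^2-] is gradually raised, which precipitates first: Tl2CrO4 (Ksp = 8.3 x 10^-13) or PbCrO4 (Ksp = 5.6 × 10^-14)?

Precipitation of each salt starts when its ion product equals its Ksp.
For Tl2CrO4: 8.3 x 10^-13 = (0.0042)^2 × [CrO4^2-]  ⇒  [CrO4^2-] = 4.7 × 10^-8 M.
For PbCrO4: 5.6 × 10^-14 = 0.059 × [CrO4^2-]  ⇒  [CrO4^2-] = 9.5 x 10^-13 M.
The salt with the lower threshold [CrO4^2-] precipitates first: PbCrO4.

PbCrO4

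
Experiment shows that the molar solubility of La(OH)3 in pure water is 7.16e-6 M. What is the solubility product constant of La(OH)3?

Ksp ≈ 7.10 × 10^-20

La(OH)3(s) <=> La^3+ + 3 OH^-
Let s = molar solubility. Then [La^3+] = s and [OH^-] = 3s.
Ksp = [La^3+][OH^-]^3
So Ksp = s × (3s)^3 = 27s^4
Ksp = 27 × (7.16 × 10^-6)^4 = 7.10 × 10^-20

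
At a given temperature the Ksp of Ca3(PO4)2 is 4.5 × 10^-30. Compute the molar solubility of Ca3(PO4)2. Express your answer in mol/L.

Ca3(PO4)2(s) ⇌ 3 Ca^2+ + 2 PO4^3-
Ksp = [Ca^2+]^3[PO4^3-]^2
For each mole of Ca3(PO4)2 that dissolves: [Ca^2+] = 3s, [PO4^3-] = 2s.
So Ksp = (3s)^3 × (2s)^2 = 108s^5
s^5 = 4.5 × 10^-30 / 108, so s = 5.3 x 10^-7 M

s ≈ 5.3 x 10^-7 M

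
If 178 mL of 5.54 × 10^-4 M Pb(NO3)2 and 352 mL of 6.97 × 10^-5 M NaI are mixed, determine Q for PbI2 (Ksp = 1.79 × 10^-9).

Total volume = 178 + 352 = 530 mL.
[Pb^2+] = 5.54 × 10^-4 × (178/530) = 1.861 × 10^-4 M
[I^-] = 6.97 x 10^-5 × (352/530) = 4.629 × 10^-5 M
PbI2(s) ⇌ Pb^2+ + 2 I^-, so Q = [Pb^2+][I^-]^2
Q = (1.861 x 10^-4)(4.629 × 10^-5)^2 = 3.99 × 10^-13
Q < Ksp, so no precipitate of PbI2 forms.

Q = 3.99 × 10^-13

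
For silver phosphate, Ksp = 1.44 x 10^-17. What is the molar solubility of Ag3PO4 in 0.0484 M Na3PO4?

Ag3PO4(s) <=> 3 Ag^+ + PO4^3-
Ksp = [Ag^+]^3[PO4^3-]
If s mol/L dissolves here, [Ag^+] = 3s, [PO4^3-] = 0.0484 + s ≈ 0.0484 (since PO4^3- from Na3PO4 dominates).
Ksp ≈ (3s)^3 × 0.0484
s = 2.23 × 10^-6 M
Check: s = 2.2 x 10^-6 ≪ 0.0484, so the approximation is valid.

s = 2.23 × 10^-6 M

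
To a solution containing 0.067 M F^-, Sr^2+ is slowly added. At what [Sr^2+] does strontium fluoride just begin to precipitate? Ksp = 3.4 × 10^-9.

SrF2(s) <=> Sr^2+ + 2 F^-
Ksp = [Sr^2+][F^-]^2
Precipitation begins when Q = Ksp. With [F^-] = 0.067 M:
3.4 × 10^-9 = (0.067)^2 × [Sr^2+]
[Sr^2+] = (3.4 × 10^-9 / 4.49 × 10^-3) = 7.6 × 10^-7 M

7.6 × 10^-7 M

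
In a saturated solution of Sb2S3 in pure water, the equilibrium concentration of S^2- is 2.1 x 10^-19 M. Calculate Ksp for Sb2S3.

Sb2S3(s) ⇌ 2 Sb^3+(aq) + 3 S^2-(aq)
Stoichiometry gives [Sb^3+] = (2/3)[S^2-] = 1.40 × 10^-19 M.
Ksp = [Sb^3+]^2[S^2-]^3
Ksp = (1.40 x 10^-19)^2 × (2.1 × 10^-19)^3 = 1.8 × 10^-94

Ksp = 1.8e-94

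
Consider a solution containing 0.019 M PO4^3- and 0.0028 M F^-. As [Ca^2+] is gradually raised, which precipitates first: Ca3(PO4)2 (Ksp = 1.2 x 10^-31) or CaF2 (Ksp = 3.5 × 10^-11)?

Each salt begins to precipitate when Q = Ksp, i.e. when [Ca^2+] reaches its threshold.
For Ca3(PO4)2: 1.2 x 10^-31 = (0.019)^2 × [Ca^2+]^3  ⇒  [Ca^2+] = 6.9 × 10^-10 M.
For CaF2: 3.5 × 10^-11 = (0.0028)^2 × [Ca^2+]  ⇒  [Ca^2+] = 4.5 x 10^-6 M.
The salt with the lower threshold [Ca^2+] precipitates first: Ca3(PO4)2.

Ca3(PO4)2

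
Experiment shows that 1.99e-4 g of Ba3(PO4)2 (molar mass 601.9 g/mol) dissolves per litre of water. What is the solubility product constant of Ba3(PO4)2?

Ksp = 4.27 × 10^-31

Molar solubility s = (1.99 × 10^-4 g/L) / (601.9 g/mol) = 3.306 × 10^-7 M.
Ba3(PO4)2(s) ⇌ 3 Ba^2+ + 2 PO4^3-
If s mol/L of Ba3(PO4)2 dissolves, [Ba^2+] = 3s and [PO4^3-] = 2s.
Ksp = [Ba^2+]^3[PO4^3-]^2
So Ksp = (3s)^3 × (2s)^2 = 108s^5
Ksp = 108 × (3.306 × 10^-7)^5 = 4.27 × 10^-31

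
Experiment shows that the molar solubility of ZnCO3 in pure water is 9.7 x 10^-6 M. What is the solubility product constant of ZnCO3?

9.4e-11

ZnCO3(s) <=> Zn^2+(aq) + CO3^2-(aq)
Let s = molar solubility. Then [Zn^2+] = s and [CO3^2-] = s.
Ksp = [Zn^2+][CO3^2-]
Ksp = (s)(s) = s^2
With s = 9.7 × 10^-6: Ksp = 9.4 x 10^-11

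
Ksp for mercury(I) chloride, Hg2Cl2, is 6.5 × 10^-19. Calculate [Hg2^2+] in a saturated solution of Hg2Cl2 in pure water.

[Hg2^2+] ≈ 5.5e-7 M

Hg2Cl2(s) <=> Hg2^2+ + 2 Cl^-
Ksp = [Hg2^2+][Cl^-]^2
If s mol/L of Hg2Cl2 dissolves, [Hg2^2+] = s and [Cl^-] = 2s.
So Ksp = s × (2s)^2 = 4s^3
Solving, s = (6.5 × 10^-19/4)^(1/3) = 5.46 × 10^-7 M
[Hg2^2+] = s = 5.5 x 10^-7 M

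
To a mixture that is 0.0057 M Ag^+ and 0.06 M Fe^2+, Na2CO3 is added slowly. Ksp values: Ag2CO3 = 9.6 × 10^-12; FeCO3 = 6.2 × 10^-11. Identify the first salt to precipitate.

Each salt begins to precipitate when Q = Ksp, i.e. when [CO3^2-] reaches its threshold.
For Ag2CO3: 9.6 × 10^-12 = (0.0057)^2 × [CO3^2-]  ⇒  [CO3^2-] = 3.0 × 10^-7 M.
For FeCO3: 6.2 × 10^-11 = 0.06 × [CO3^2-]  ⇒  [CO3^2-] = 1.0 × 10^-9 M.
The salt with the lower threshold [CO3^2-] precipitates first: FeCO3.

FeCO3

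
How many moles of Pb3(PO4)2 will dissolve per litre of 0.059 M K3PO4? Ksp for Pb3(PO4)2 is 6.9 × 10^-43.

s ≈ 1.9 × 10^-14 M

Pb3(PO4)2(s) ⇌ 3 Pb^2+(aq) + 2 PO4^3-(aq)
Ksp = [Pb^2+]^3[PO4^3-]^2
If s mol/L dissolves here, [Pb^2+] = 3s, [PO4^3-] = 0.059 + 2s ≈ 0.059 (Ksp is small, so little additional dissolves).
Ksp ≈ (3s)^3 × (0.059)^2
s = 1.9 × 10^-14 M
Check: 2s = 3.9 × 10^-14 ≪ 0.059, so the approximation is valid.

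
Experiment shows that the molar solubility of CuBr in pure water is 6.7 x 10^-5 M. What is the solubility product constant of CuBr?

CuBr(s) ⇌ Cu^+(aq) + Br^-(aq)
If s mol/L of CuBr dissolves, [Cu^+] = s and [Br^-] = s.
Ksp = [Cu^+][Br^-]
Ksp = s × s = s^2
Ksp = (6.7 × 10^-5)^2 = 4.5 × 10^-9

4.5e-9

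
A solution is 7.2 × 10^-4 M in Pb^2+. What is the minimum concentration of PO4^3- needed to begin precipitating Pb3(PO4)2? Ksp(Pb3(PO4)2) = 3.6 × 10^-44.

Pb3(PO4)2(s) <=> 3 Pb^2+ + 2 PO4^3-
Ksp = [Pb^2+]^3[PO4^3-]^2
Precipitation begins when Q = Ksp. With [Pb^2+] = 7.2 × 10^-4 M:
3.6 × 10^-44 = (7.2 × 10^-4)^3 × [PO4^3-]^2
[PO4^3-] = (3.6 × 10^-44 / 3.73 × 10^-10)^(1/2) = 9.8 × 10^-18 M

[PO4^3-] ≈ 9.8e-18 M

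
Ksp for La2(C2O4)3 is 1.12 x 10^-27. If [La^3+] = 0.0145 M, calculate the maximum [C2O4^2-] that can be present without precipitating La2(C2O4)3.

1.75 x 10^-8 M

La2(C2O4)3(s) ⇌ 2 La^3+ + 3 C2O4^2-
Ksp = [La^3+]^2[C2O4^2-]^3
Precipitation begins when Q = Ksp. With [La^3+] = 0.0145 M:
1.12 x 10^-27 = (0.0145)^2 × [C2O4^2-]^3
[C2O4^2-] = (1.12 x 10^-27 / 2.103 x 10^-4)^(1/3) = 1.75 × 10^-8 M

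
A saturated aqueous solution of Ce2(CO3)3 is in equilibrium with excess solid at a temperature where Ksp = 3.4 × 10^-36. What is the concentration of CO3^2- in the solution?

[CO3^2-] ≈ 9.5e-8 M

Ce2(CO3)3(s) <=> 2 Ce^3+ + 3 CO3^2-
Ksp = [Ce^3+]^2[CO3^2-]^3
With molar solubility s: [Ce^3+] = 2s, [CO3^2-] = 3s.
Ksp = (2s)^2(3s)^3 = 108s^5
Solving, s = (3.4 × 10^-36/108)^(1/5) = 3.16 x 10^-8 M
[CO3^2-] = 3s = 9.5 × 10^-8 M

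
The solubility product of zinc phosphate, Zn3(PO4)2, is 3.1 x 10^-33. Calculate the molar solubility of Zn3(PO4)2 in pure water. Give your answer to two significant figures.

1.2 × 10^-7 M

Zn3(PO4)2(s) ⇌ 3 Zn^2+(aq) + 2 PO4^3-(aq)
Ksp = [Zn^2+]^3[PO4^3-]^2
Let s = molar solubility. Then [Zn^2+] = 3s and [PO4^3-] = 2s.
So Ksp = (3s)^3 × (2s)^2 = 108s^5
Solving, s = (3.1 x 10^-33/108)^(1/5) = 1.2 x 10^-7 M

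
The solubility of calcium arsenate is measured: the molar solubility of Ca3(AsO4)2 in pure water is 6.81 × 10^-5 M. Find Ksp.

Ksp = 1.58e-19

Ca3(AsO4)2(s) ⇌ 3 Ca^2+(aq) + 2 AsO4^3-(aq)
Let s = molar solubility. Then [Ca^2+] = 3s and [AsO4^3-] = 2s.
Ksp = [Ca^2+]^3[AsO4^3-]^2
So Ksp = (3s)^3 × (2s)^2 = 108s^5
Ksp = 108 × (6.81 × 10^-5)^5 = 1.58 x 10^-19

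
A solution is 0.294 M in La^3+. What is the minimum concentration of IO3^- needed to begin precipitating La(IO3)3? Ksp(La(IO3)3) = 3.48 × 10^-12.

La(IO3)3(s) <=> La^3+(aq) + 3 IO3^-(aq)
Ksp = [La^3+][IO3^-]^3
Precipitation begins when Q = Ksp. With [La^3+] = 0.294 M:
3.48 × 10^-12 = (0.294) × [IO3^-]^3
[IO3^-] = (3.48 × 10^-12 / 2.94 × 10^-1)^(1/3) = 2.28 × 10^-4 M

[IO3^-] = 2.28 × 10^-4 M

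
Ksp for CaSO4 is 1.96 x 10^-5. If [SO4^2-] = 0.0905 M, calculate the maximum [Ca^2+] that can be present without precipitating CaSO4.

CaSO4(s) ⇌ Ca^2+ + SO4^2-
Ksp = [Ca^2+][SO4^2-]
Precipitation begins when Q = Ksp. With [SO4^2-] = 0.0905 M:
1.96 x 10^-5 = (0.0905) × [Ca^2+]
[Ca^2+] = (1.96 x 10^-5 / 9.05 × 10^-2) = 2.17 x 10^-4 M

[Ca^2+] ≈ 2.17 × 10^-4 M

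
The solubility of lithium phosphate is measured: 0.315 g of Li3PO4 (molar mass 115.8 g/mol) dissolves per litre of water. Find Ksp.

Ksp = 1.48 × 10^-9

Molar solubility s = (3.15 × 10^-1 g/L) / (115.8 g/mol) = 2.720 × 10^-3 M.
Li3PO4(s) ⇌ 3 Li^+ + PO4^3-
With molar solubility s: [Li^+] = 3s, [PO4^3-] = s.
Ksp = [Li^+]^3[PO4^3-]
Substituting: Ksp = (3s)^3s = 27s^4
Ksp = 27 × (2.720 × 10^-3)^4 = 1.48 × 10^-9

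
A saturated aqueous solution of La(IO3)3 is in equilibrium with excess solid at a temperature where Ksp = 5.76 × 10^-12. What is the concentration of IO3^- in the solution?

[IO3^-] ≈ 2.04 × 10^-3 M

La(IO3)3(s) <=> La^3+(aq) + 3 IO3^-(aq)
Ksp = [La^3+][IO3^-]^3
With molar solubility s: [La^3+] = s, [IO3^-] = 3s.
Substituting: Ksp = s(3s)^3 = 27s^4
s^4 = 5.76 × 10^-12 / 27, so s = 6.796 × 10^-4 M
[IO3^-] = 3s = 2.04 × 10^-3 M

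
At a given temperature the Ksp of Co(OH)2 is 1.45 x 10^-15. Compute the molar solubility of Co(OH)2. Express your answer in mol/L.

Co(OH)2(s) <=> Co^2+ + 2 OH^-
Ksp = [Co^2+][OH^-]^2
Let s = molar solubility. Then [Co^2+] = s and [OH^-] = 2s.
Substituting: Ksp = s(2s)^2 = 4s^3
s = (1.45 x 10^-15 / 4)^(1/3) = 7.13 x 10^-6 M

s ≈ 7.13 × 10^-6 M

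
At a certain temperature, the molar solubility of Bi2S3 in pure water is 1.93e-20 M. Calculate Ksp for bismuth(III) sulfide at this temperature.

2.89 x 10^-97

Bi2S3(s) ⇌ 2 Bi^3+(aq) + 3 S^2-(aq)
If s mol/L of Bi2S3 dissolves, [Bi^3+] = 2s and [S^2-] = 3s.
Ksp = [Bi^3+]^2[S^2-]^3
Ksp = (2s)^2(3s)^3 = 108s^5
Ksp = 108 × (1.93 × 10^-20)^5 = 2.89 × 10^-97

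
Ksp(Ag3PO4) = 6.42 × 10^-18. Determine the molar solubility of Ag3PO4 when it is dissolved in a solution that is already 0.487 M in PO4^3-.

s = 7.87 × 10^-7 M

Ag3PO4(s) ⇌ 3 Ag^+ + PO4^3-
Ksp = [Ag^+]^3[PO4^3-]
If s mol/L dissolves here, [Ag^+] = 3s, [PO4^3-] = 0.487 + s ≈ 0.487 (common-ion effect: PO4^3- is already 0.487 M).
Ksp ≈ (3s)^3 × 0.487
s = 7.87 x 10^-7 M
Check: s = 7.9 × 10^-7 ≪ 0.487, so the approximation is valid.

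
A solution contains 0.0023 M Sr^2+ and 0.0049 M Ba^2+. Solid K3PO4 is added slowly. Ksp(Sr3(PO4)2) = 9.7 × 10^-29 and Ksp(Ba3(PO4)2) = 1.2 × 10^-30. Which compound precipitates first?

Precipitation of each salt starts when its ion product equals its Ksp.
For Sr3(PO4)2: 9.7 × 10^-29 = (0.0023)^3 × [PO4^3-]^2  ⇒  [PO4^3-] = 8.9 × 10^-11 M.
For Ba3(PO4)2: 1.2 × 10^-30 = (0.0049)^3 × [PO4^3-]^2  ⇒  [PO4^3-] = 3.2 × 10^-12 M.
The salt with the lower threshold [PO4^3-] precipitates first: Ba3(PO4)2.

Ba3(PO4)2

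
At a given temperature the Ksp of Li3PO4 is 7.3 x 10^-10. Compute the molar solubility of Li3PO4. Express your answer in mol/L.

Li3PO4(s) ⇌ 3 Li^+ + PO4^3-
Ksp = [Li^+]^3[PO4^3-]
For each mole of Li3PO4 that dissolves: [Li^+] = 3s, [PO4^3-] = s.
Ksp = (3s)^3s = 27s^4
s^4 = 7.3 x 10^-10 / 27, so s = 2.3 x 10^-3 M

s ≈ 2.3e-3 M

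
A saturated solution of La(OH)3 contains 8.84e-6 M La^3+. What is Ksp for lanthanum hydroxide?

1.65 × 10^-19

La(OH)3(s) <=> La^3+(aq) + 3 OH^-(aq)
Stoichiometry gives [OH^-] = (3/1)[La^3+] = 2.652 × 10^-5 M.
Ksp = [La^3+][OH^-]^3
Ksp = 8.84 × 10^-6 × (2.652 × 10^-5)^3 = 1.65 × 10^-19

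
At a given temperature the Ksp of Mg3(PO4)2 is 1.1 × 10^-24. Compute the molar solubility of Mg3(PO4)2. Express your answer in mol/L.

6.3e-6 M

Mg3(PO4)2(s) ⇌ 3 Mg^2+ + 2 PO4^3-
Ksp = [Mg^2+]^3[PO4^3-]^2
Let s = molar solubility. Then [Mg^2+] = 3s and [PO4^3-] = 2s.
So Ksp = (3s)^3 × (2s)^2 = 108s^5
s^5 = 1.1 × 10^-24 / 108, so s = 6.3 x 10^-6 M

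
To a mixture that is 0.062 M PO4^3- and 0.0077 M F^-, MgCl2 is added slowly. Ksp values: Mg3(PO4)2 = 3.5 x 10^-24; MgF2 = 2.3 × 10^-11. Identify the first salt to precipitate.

Precipitation of each salt starts when its ion product equals its Ksp.
For Mg3(PO4)2: 3.5 x 10^-24 = (0.062)^2 × [Mg^2+]^3  ⇒  [Mg^2+] = 9.7 × 10^-8 M.
For MgF2: 2.3 × 10^-11 = (0.0077)^2 × [Mg^2+]  ⇒  [Mg^2+] = 3.9 x 10^-7 M.
The salt with the lower threshold [Mg^2+] precipitates first: Mg3(PO4)2.

Mg3(PO4)2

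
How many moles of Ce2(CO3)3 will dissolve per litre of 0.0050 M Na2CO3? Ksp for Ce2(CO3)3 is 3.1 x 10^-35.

Ce2(CO3)3(s) ⇌ 2 Ce^3+(aq) + 3 CO3^2-(aq)
Ksp = [Ce^3+]^2[CO3^2-]^3
Let s = moles of Ce2(CO3)3 that dissolve per litre. [Ce^3+] = 2s, [CO3^2-] = 0.0050 + 3s ≈ 0.0050 (common-ion effect: CO3^2- is already 0.0050 M).
Ksp ≈ (2s)^2 × (0.0050)^3
s = 7.9 × 10^-15 M
Check: 3s = 2.4 × 10^-14 ≪ 0.0050, so the approximation is valid.

s ≈ 7.9e-15 M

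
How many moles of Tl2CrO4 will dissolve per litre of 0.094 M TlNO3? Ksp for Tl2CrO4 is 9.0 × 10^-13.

Tl2CrO4(s) ⇌ 2 Tl^+(aq) + CrO4^2-(aq)
Ksp = [Tl^+]^2[CrO4^2-]
Let s be the molar solubility in this solution. [Tl^+] = 0.094 + 2s ≈ 0.094, [CrO4^2-] = s (Ksp is small, so little additional dissolves).
Ksp ≈ (0.094)^2 × s
s = 1.0 x 10^-10 M
Check: 2s = 2.0 × 10^-10 ≪ 0.094, so the approximation is valid.

1.0 × 10^-10 M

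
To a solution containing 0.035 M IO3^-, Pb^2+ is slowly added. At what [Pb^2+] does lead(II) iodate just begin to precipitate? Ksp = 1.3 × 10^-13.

Pb(IO3)2(s) ⇌ Pb^2+ + 2 IO3^-
Ksp = [Pb^2+][IO3^-]^2
Precipitation begins when Q = Ksp. With [IO3^-] = 0.035 M:
1.3 × 10^-13 = (0.035)^2 × [Pb^2+]
[Pb^2+] = (1.3 × 10^-13 / 1.23 × 10^-3) = 1.1 x 10^-10 M

[Pb^2+] ≈ 1.1 x 10^-10 M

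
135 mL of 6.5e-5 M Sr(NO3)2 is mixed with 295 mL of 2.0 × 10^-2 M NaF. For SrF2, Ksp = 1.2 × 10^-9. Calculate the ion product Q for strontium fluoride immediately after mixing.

Q = 3.8 × 10^-9

Total volume = 135 + 295 = 430 mL.
[Sr^2+] = 6.5 × 10^-5 × (135/430) = 2.04 x 10^-5 M
[F^-] = 2.0 × 10^-2 × (295/430) = 1.37 x 10^-2 M
SrF2(s) <=> Sr^2+ + 2 F^-, so Q = [Sr^2+][F^-]^2
Q = (2.04 × 10^-5)(1.37 × 10^-2)^2 = 3.8 × 10^-9
Q > Ksp, so SrF2 will precipitate.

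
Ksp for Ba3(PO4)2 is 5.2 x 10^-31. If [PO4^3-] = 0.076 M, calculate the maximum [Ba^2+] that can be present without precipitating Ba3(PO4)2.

Ba3(PO4)2(s) ⇌ 3 Ba^2+(aq) + 2 PO4^3-(aq)
Ksp = [Ba^2+]^3[PO4^3-]^2
Precipitation begins when Q = Ksp. With [PO4^3-] = 0.076 M:
5.2 x 10^-31 = (0.076)^2 × [Ba^2+]^3
[Ba^2+] = (5.2 x 10^-31 / 5.78 × 10^-3)^(1/3) = 4.5 x 10^-10 M

[Ba^2+] = 4.5 × 10^-10 M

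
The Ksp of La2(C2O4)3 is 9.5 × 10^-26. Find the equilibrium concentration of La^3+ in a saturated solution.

[La^3+] ≈ 7.8e-6 M

La2(C2O4)3(s) ⇌ 2 La^3+(aq) + 3 C2O4^2-(aq)
Ksp = [La^3+]^2[C2O4^2-]^3
For each mole of La2(C2O4)3 that dissolves: [La^3+] = 2s, [C2O4^2-] = 3s.
Substituting: Ksp = (2s)^2(3s)^3 = 108s^5
Solving, s = (9.5 × 10^-26/108)^(1/5) = 3.88 × 10^-6 M
[La^3+] = 2s = 7.8 × 10^-6 M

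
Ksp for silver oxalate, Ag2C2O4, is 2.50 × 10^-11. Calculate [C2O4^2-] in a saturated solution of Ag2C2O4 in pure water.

[C2O4^2-] ≈ 1.84 x 10^-4 M

Ag2C2O4(s) ⇌ 2 Ag^+(aq) + C2O4^2-(aq)
Ksp = [Ag^+]^2[C2O4^2-]
With molar solubility s: [Ag^+] = 2s, [C2O4^2-] = s.
Ksp = (2s)^2s = 4s^3
s^3 = 2.50 × 10^-11 / 4, so s = 1.842 × 10^-4 M
[C2O4^2-] = s = 1.84 × 10^-4 M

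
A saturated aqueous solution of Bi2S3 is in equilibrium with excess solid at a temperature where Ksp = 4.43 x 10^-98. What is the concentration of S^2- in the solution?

[S^2-] = 3.98 × 10^-20 M

Bi2S3(s) <=> 2 Bi^3+(aq) + 3 S^2-(aq)
Ksp = [Bi^3+]^2[S^2-]^3
Let s = molar solubility. Then [Bi^3+] = 2s and [S^2-] = 3s.
Ksp = (2s)^2(3s)^3 = 108s^5
s^5 = 4.43 x 10^-98 / 108, so s = 1.326 x 10^-20 M
[S^2-] = 3s = 3.98 x 10^-20 M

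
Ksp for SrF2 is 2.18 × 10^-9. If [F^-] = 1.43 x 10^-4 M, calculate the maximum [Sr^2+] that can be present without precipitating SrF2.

SrF2(s) <=> Sr^2+ + 2 F^-
Ksp = [Sr^2+][F^-]^2
Precipitation begins when Q = Ksp. With [F^-] = 1.43 x 10^-4 M:
2.18 × 10^-9 = (1.43 x 10^-4)^2 × [Sr^2+]
[Sr^2+] = (2.18 × 10^-9 / 2.045 × 10^-8) = 1.07 × 10^-1 M

[Sr^2+] = 1.07 × 10^-1 M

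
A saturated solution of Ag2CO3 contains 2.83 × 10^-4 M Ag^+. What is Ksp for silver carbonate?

1.13 × 10^-11

Ag2CO3(s) <=> 2 Ag^+ + CO3^2-
Stoichiometry gives [CO3^2-] = (1/2)[Ag^+] = 1.415 × 10^-4 M.
Ksp = [Ag^+]^2[CO3^2-]
Ksp = (2.83 x 10^-4)^2 × 1.415 x 10^-4 = 1.13 × 10^-11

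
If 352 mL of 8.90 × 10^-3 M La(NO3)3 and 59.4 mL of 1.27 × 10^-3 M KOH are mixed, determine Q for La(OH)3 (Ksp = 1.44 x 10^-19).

4.70 x 10^-14

Total volume = 352 + 59.4 = 411.4 mL.
[La^3+] = 8.90 × 10^-3 × (352/411.4) = 7.615 × 10^-3 M
[OH^-] = 1.27 x 10^-3 × (59.4/411.4) = 1.834 × 10^-4 M
La(OH)3(s) <=> La^3+ + 3 OH^-, so Q = [La^3+][OH^-]^3
Q = (7.615 × 10^-3)(1.834 x 10^-4)^3 = 4.70 x 10^-14
Q > Ksp, so La(OH)3 will precipitate.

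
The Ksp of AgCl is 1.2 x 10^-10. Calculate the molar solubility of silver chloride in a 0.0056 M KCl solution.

s = 2.1e-8 M

AgCl(s) ⇌ Ag^+(aq) + Cl^-(aq)
Ksp = [Ag^+][Cl^-]
Let s be the molar solubility in this solution. [Ag^+] = s, [Cl^-] = 0.0056 + s ≈ 0.0056 (common-ion effect: Cl^- is already 0.0056 M).
Ksp ≈ s × 0.0056
s = 2.1 x 10^-8 M
Check: s = 2.1 x 10^-8 ≪ 0.0056, so the approximation is valid.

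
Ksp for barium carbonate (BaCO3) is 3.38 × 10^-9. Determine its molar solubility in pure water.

s = 5.81 × 10^-5 M

BaCO3(s) ⇌ Ba^2+(aq) + CO3^2-(aq)
Ksp = [Ba^2+][CO3^2-]
For each mole of BaCO3 that dissolves: [Ba^2+] = s, [CO3^2-] = s.
Ksp = s × s = s^2
s = √(3.38 × 10^-9) = 5.81 × 10^-5 M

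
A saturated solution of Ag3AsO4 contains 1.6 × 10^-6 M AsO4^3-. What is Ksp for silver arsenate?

Ag3AsO4(s) <=> 3 Ag^+ + AsO4^3-
Stoichiometry gives [Ag^+] = (3/1)[AsO4^3-] = 4.80 × 10^-6 M.
Ksp = [Ag^+]^3[AsO4^3-]
Ksp = (4.80 x 10^-6)^3 × 1.6 × 10^-6 = 1.8 x 10^-22

1.8 x 10^-22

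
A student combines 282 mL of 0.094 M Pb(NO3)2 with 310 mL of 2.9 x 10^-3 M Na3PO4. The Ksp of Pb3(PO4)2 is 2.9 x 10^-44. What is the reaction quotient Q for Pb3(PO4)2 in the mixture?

Total volume = 282 + 310 = 592 mL.
[Pb^2+] = 9.4 × 10^-2 × (282/592) = 4.48 × 10^-2 M
[PO4^3-] = 2.9 × 10^-3 × (310/592) = 1.52 x 10^-3 M
Pb3(PO4)2(s) ⇌ 3 Pb^2+ + 2 PO4^3-, so Q = [Pb^2+]^3[PO4^3-]^2
Q = (4.48 × 10^-2)^3(1.52 × 10^-3)^2 = 2.1 x 10^-10
Q > Ksp, so Pb3(PO4)2 will precipitate.

2.1 × 10^-10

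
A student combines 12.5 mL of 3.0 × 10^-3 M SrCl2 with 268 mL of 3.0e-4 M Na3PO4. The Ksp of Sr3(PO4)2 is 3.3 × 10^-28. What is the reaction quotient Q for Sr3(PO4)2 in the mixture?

Q = 2.0e-19

Total volume = 12.5 + 268 = 280.5 mL.
[Sr^2+] = 3.0 × 10^-3 × (12.5/280.5) = 1.34 x 10^-4 M
[PO4^3-] = 3.0 x 10^-4 × (268/280.5) = 2.87 × 10^-4 M
Sr3(PO4)2(s) <=> 3 Sr^2+ + 2 PO4^3-, so Q = [Sr^2+]^3[PO4^3-]^2
Q = (1.34 x 10^-4)^3(2.87 x 10^-4)^2 = 2.0 × 10^-19
Q > Ksp, so Sr3(PO4)2 will precipitate.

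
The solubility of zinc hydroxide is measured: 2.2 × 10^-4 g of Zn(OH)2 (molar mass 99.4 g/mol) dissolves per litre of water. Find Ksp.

Ksp = 4.3e-17

Molar solubility s = (2.2 × 10^-4 g/L) / (99.4 g/mol) = 2.21 × 10^-6 M.
Zn(OH)2(s) ⇌ Zn^2+(aq) + 2 OH^-(aq)
If s mol/L of Zn(OH)2 dissolves, [Zn^2+] = s and [OH^-] = 2s.
Ksp = [Zn^2+][OH^-]^2
Ksp = s(2s)^2 = 4s^3
Ksp = 4 × (2.21 × 10^-6)^3 = 4.3 × 10^-17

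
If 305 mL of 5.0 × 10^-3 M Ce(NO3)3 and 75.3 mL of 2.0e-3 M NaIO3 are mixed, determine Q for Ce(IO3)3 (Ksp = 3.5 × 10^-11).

Q ≈ 2.5e-13

Total volume = 305 + 75.3 = 380.3 mL.
[Ce^3+] = 5.0 × 10^-3 × (305/380.3) = 4.01 x 10^-3 M
[IO3^-] = 2.0 x 10^-3 × (75.3/380.3) = 3.96 x 10^-4 M
Ce(IO3)3(s) ⇌ Ce^3+(aq) + 3 IO3^-(aq), so Q = [Ce^3+][IO3^-]^3
Q = (4.01 × 10^-3)(3.96 × 10^-4)^3 = 2.5 × 10^-13
Q < Ksp, so no precipitate of Ce(IO3)3 forms.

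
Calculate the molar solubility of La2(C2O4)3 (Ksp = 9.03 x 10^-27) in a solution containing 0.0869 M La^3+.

La2(C2O4)3(s) <=> 2 La^3+ + 3 C2O4^2-
Ksp = [La^3+]^2[C2O4^2-]^3
If s mol/L dissolves here, [La^3+] = 0.0869 + 2s ≈ 0.0869, [C2O4^2-] = 3s (Ksp is small, so little additional dissolves).
Ksp ≈ (0.0869)^2 × (3s)^3
s = 3.54 × 10^-9 M
Check: 2s = 7.1 × 10^-9 ≪ 0.0869, so the approximation is valid.

s ≈ 3.54 x 10^-9 M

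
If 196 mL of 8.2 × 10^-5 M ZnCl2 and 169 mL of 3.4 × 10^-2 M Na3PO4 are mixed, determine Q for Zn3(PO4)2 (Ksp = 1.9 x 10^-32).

Total volume = 196 + 169 = 365 mL.
[Zn^2+] = 8.2 × 10^-5 × (196/365) = 4.40 x 10^-5 M
[PO4^3-] = 3.4 × 10^-2 × (169/365) = 1.57 × 10^-2 M
Zn3(PO4)2(s) ⇌ 3 Zn^2+(aq) + 2 PO4^3-(aq), so Q = [Zn^2+]^3[PO4^3-]^2
Q = (4.40 × 10^-5)^3(1.57 x 10^-2)^2 = 2.1 x 10^-17
Q > Ksp, so Zn3(PO4)2 will precipitate.

Q ≈ 2.1 × 10^-17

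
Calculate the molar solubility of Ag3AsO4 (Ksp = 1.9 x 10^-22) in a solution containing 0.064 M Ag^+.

s = 7.2e-19 M

Ag3AsO4(s) <=> 3 Ag^+ + AsO4^3-
Ksp = [Ag^+]^3[AsO4^3-]
Let s = moles of Ag3AsO4 that dissolve per litre. [Ag^+] = 0.064 + 3s ≈ 0.064, [AsO4^3-] = s (common-ion effect: Ag^+ is already 0.064 M).
Ksp ≈ (0.064)^3 × s
s = 7.2 x 10^-19 M
Check: 3s = 2.2 x 10^-18 ≪ 0.064, so the approximation is valid.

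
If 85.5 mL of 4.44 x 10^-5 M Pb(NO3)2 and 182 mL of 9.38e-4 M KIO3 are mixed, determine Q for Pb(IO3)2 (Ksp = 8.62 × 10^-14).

Q = 5.78e-12

Total volume = 85.5 + 182 = 267.5 mL.
[Pb^2+] = 4.44 x 10^-5 × (85.5/267.5) = 1.419 × 10^-5 M
[IO3^-] = 9.38 x 10^-4 × (182/267.5) = 6.382 × 10^-4 M
Pb(IO3)2(s) <=> Pb^2+ + 2 IO3^-, so Q = [Pb^2+][IO3^-]^2
Q = (1.419 × 10^-5)(6.382 × 10^-4)^2 = 5.78 × 10^-12
Q > Ksp, so Pb(IO3)2 will precipitate.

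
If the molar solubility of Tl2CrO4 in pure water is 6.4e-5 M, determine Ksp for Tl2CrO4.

Ksp ≈ 1.0 × 10^-12

Tl2CrO4(s) ⇌ 2 Tl^+(aq) + CrO4^2-(aq)
For each mole of Tl2CrO4 that dissolves: [Tl^+] = 2s, [CrO4^2-] = s.
Ksp = [Tl^+]^2[CrO4^2-]
Substituting: Ksp = (2s)^2s = 4s^3
With s = 6.4 × 10^-5: Ksp = 1.0 × 10^-12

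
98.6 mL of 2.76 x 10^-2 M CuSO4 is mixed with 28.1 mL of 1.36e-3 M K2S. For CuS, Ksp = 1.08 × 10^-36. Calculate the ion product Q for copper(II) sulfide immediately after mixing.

6.48 × 10^-6

Total volume = 98.6 + 28.1 = 126.7 mL.
[Cu^2+] = 2.76 x 10^-2 × (98.6/126.7) = 2.148 x 10^-2 M
[S^2-] = 1.36 × 10^-3 × (28.1/126.7) = 3.016 × 10^-4 M
CuS(s) ⇌ Cu^2+(aq) + S^2-(aq), so Q = [Cu^2+][S^2-]
Q = (2.148 x 10^-2)(3.016 x 10^-4) = 6.48 x 10^-6
Q > Ksp, so CuS will precipitate.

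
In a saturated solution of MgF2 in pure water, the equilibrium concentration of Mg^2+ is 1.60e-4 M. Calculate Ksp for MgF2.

1.64e-11

MgF2(s) <=> Mg^2+(aq) + 2 F^-(aq)
Stoichiometry gives [F^-] = (2/1)[Mg^2+] = 3.200 x 10^-4 M.
Ksp = [Mg^2+][F^-]^2
Ksp = 1.60 x 10^-4 × (3.200 × 10^-4)^2 = 1.64 × 10^-11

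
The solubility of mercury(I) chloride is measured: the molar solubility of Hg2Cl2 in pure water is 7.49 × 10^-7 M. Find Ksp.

Hg2Cl2(s) <=> Hg2^2+(aq) + 2 Cl^-(aq)
With molar solubility s: [Hg2^2+] = s, [Cl^-] = 2s.
Ksp = [Hg2^2+][Cl^-]^2
So Ksp = s × (2s)^2 = 4s^3
Ksp = 4 × (7.49 x 10^-7)^3 = 1.68 × 10^-18

1.68 × 10^-18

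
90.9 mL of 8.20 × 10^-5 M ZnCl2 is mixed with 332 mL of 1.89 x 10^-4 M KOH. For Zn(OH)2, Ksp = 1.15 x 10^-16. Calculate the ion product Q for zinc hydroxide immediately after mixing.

Total volume = 90.9 + 332 = 422.9 mL.
[Zn^2+] = 8.20 x 10^-5 × (90.9/422.9) = 1.763 × 10^-5 M
[OH^-] = 1.89 x 10^-4 × (332/422.9) = 1.484 × 10^-4 M
Zn(OH)2(s) <=> Zn^2+(aq) + 2 OH^-(aq), so Q = [Zn^2+][OH^-]^2
Q = (1.763 × 10^-5)(1.484 × 10^-4)^2 = 3.88 × 10^-13
Q > Ksp, so Zn(OH)2 will precipitate.

Q ≈ 3.88 × 10^-13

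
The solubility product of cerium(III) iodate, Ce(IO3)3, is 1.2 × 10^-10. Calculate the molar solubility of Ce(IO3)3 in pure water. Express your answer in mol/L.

Ce(IO3)3(s) ⇌ Ce^3+(aq) + 3 IO3^-(aq)
Ksp = [Ce^3+][IO3^-]^3
If s mol/L of Ce(IO3)3 dissolves, [Ce^3+] = s and [IO3^-] = 3s.
So Ksp = s × (3s)^3 = 27s^4
s^4 = 1.2 × 10^-10 / 27, so s = 1.5 × 10^-3 M

s = 1.5e-3 M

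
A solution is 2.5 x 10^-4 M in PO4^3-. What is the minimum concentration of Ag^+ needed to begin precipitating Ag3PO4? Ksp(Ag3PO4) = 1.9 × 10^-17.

Ag3PO4(s) ⇌ 3 Ag^+(aq) + PO4^3-(aq)
Ksp = [Ag^+]^3[PO4^3-]
Precipitation begins when Q = Ksp. With [PO4^3-] = 2.5 x 10^-4 M:
1.9 × 10^-17 = (2.5 x 10^-4) × [Ag^+]^3
[Ag^+] = (1.9 × 10^-17 / 2.5 × 10^-4)^(1/3) = 4.2 × 10^-5 M

[Ag^+] ≈ 4.2 × 10^-5 M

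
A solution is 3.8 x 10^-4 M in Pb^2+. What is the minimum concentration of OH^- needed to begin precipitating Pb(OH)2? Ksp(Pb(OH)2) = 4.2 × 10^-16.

[OH^-] = 1.1 × 10^-6 M

Pb(OH)2(s) <=> Pb^2+(aq) + 2 OH^-(aq)
Ksp = [Pb^2+][OH^-]^2
Precipitation begins when Q = Ksp. With [Pb^2+] = 3.8 x 10^-4 M:
4.2 × 10^-16 = (3.8 x 10^-4) × [OH^-]^2
[OH^-] = (4.2 × 10^-16 / 3.8 x 10^-4)^(1/2) = 1.1 × 10^-6 M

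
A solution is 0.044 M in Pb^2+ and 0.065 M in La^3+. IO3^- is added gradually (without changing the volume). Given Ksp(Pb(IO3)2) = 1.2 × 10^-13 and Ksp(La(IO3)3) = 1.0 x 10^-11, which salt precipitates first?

Pb(IO3)2

Each salt begins to precipitate when Q = Ksp, i.e. when [IO3^-] reaches its threshold.
For Pb(IO3)2: 1.2 × 10^-13 = 0.044 × [IO3^-]^2  ⇒  [IO3^-] = 1.7 x 10^-6 M.
For La(IO3)3: 1.0 x 10^-11 = 0.065 × [IO3^-]^3  ⇒  [IO3^-] = 5.4 × 10^-4 M.
The salt with the lower threshold [IO3^-] precipitates first: Pb(IO3)2.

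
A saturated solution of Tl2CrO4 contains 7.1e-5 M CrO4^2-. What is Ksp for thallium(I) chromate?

1.4e-12

Tl2CrO4(s) <=> 2 Tl^+ + CrO4^2-
Stoichiometry gives [Tl^+] = (2/1)[CrO4^2-] = 1.42 × 10^-4 M.
Ksp = [Tl^+]^2[CrO4^2-]
Ksp = (1.42 × 10^-4)^2 × 7.1 x 10^-5 = 1.4 × 10^-12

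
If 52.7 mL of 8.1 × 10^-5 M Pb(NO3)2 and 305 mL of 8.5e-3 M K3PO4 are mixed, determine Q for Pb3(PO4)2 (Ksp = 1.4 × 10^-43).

Total volume = 52.7 + 305 = 357.7 mL.
[Pb^2+] = 8.1 × 10^-5 × (52.7/357.7) = 1.19 × 10^-5 M
[PO4^3-] = 8.5 × 10^-3 × (305/357.7) = 7.25 × 10^-3 M
Pb3(PO4)2(s) ⇌ 3 Pb^2+(aq) + 2 PO4^3-(aq), so Q = [Pb^2+]^3[PO4^3-]^2
Q = (1.19 × 10^-5)^3(7.25 × 10^-3)^2 = 8.9 x 10^-20
Q > Ksp, so Pb3(PO4)2 will precipitate.

Q ≈ 8.9 × 10^-20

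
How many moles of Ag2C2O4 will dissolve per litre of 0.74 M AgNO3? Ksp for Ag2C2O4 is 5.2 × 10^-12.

9.5e-12 M

Ag2C2O4(s) <=> 2 Ag^+(aq) + C2O4^2-(aq)
Ksp = [Ag^+]^2[C2O4^2-]
If s mol/L dissolves here, [Ag^+] = 0.74 + 2s ≈ 0.74, [C2O4^2-] = s (since Ag^+ from AgNO3 dominates).
Ksp ≈ (0.74)^2 × s
s = 9.5 × 10^-12 M
Check: 2s = 1.9 × 10^-11 ≪ 0.74, so the approximation is valid.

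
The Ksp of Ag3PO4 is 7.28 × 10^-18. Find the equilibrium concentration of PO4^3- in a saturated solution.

Ag3PO4(s) ⇌ 3 Ag^+ + PO4^3-
Ksp = [Ag^+]^3[PO4^3-]
If s mol/L of Ag3PO4 dissolves, [Ag^+] = 3s and [PO4^3-] = s.
Substituting: Ksp = (3s)^3s = 27s^4
s = (7.28 × 10^-18 / 27)^(1/4) = 2.279 × 10^-5 M
[PO4^3-] = s = 2.28 × 10^-5 M

[PO4^3-] = 2.28 x 10^-5 M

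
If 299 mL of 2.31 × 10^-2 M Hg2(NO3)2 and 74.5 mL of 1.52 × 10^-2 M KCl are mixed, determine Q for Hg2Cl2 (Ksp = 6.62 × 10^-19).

Q = 1.70 x 10^-7

Total volume = 299 + 74.5 = 373.5 mL.
[Hg2^2+] = 2.31 × 10^-2 × (299/373.5) = 1.849 × 10^-2 M
[Cl^-] = 1.52 x 10^-2 × (74.5/373.5) = 3.032 × 10^-3 M
Hg2Cl2(s) <=> Hg2^2+ + 2 Cl^-, so Q = [Hg2^2+][Cl^-]^2
Q = (1.849 × 10^-2)(3.032 × 10^-3)^2 = 1.70 x 10^-7
Q > Ksp, so Hg2Cl2 will precipitate.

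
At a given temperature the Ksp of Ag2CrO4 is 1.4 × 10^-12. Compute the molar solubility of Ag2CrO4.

Ag2CrO4(s) ⇌ 2 Ag^+ + CrO4^2-
Ksp = [Ag^+]^2[CrO4^2-]
Let s = molar solubility. Then [Ag^+] = 2s and [CrO4^2-] = s.
So Ksp = (2s)^2 × s = 4s^3
s = (1.4 × 10^-12 / 4)^(1/3) = 7.0 × 10^-5 M

s = 7.0 × 10^-5 M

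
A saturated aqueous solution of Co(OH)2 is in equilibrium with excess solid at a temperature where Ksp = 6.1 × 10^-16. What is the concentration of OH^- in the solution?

Co(OH)2(s) <=> Co^2+(aq) + 2 OH^-(aq)
Ksp = [Co^2+][OH^-]^2
With molar solubility s: [Co^2+] = s, [OH^-] = 2s.
So Ksp = s × (2s)^2 = 4s^3
s = (6.1 × 10^-16 / 4)^(1/3) = 5.34 × 10^-6 M
[OH^-] = 2s = 1.1 x 10^-5 M

[OH^-] ≈ 1.1 x 10^-5 M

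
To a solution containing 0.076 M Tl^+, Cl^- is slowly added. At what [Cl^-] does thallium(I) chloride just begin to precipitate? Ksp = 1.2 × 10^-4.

1.6e-3 M

TlCl(s) ⇌ Tl^+ + Cl^-
Ksp = [Tl^+][Cl^-]
Precipitation begins when Q = Ksp. With [Tl^+] = 0.076 M:
1.2 × 10^-4 = (0.076) × [Cl^-]
[Cl^-] = (1.2 × 10^-4 / 7.6 × 10^-2) = 1.6 × 10^-3 M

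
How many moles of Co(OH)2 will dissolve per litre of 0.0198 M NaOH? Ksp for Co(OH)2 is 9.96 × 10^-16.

Co(OH)2(s) ⇌ Co^2+(aq) + 2 OH^-(aq)
Ksp = [Co^2+][OH^-]^2
If s mol/L dissolves here, [Co^2+] = s, [OH^-] = 0.0198 + 2s ≈ 0.0198 (Ksp is small, so little additional dissolves).
Ksp ≈ s × (0.0198)^2
s = 2.54 × 10^-12 M
Check: 2s = 5.1 × 10^-12 ≪ 0.0198, so the approximation is valid.

s = 2.54 x 10^-12 M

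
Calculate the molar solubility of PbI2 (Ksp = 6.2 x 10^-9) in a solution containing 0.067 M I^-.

1.4 × 10^-6 M

PbI2(s) ⇌ Pb^2+ + 2 I^-
Ksp = [Pb^2+][I^-]^2
Let s = moles of PbI2 that dissolve per litre. [Pb^2+] = s, [I^-] = 0.067 + 2s ≈ 0.067 (common-ion effect: I^- is already 0.067 M).
Ksp ≈ s × (0.067)^2
s = 1.4 × 10^-6 M
Check: 2s = 2.8 × 10^-6 ≪ 0.067, so the approximation is valid.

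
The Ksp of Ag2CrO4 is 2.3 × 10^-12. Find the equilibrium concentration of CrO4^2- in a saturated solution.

[CrO4^2-] = 8.3 × 10^-5 M

Ag2CrO4(s) <=> 2 Ag^+ + CrO4^2-
Ksp = [Ag^+]^2[CrO4^2-]
With molar solubility s: [Ag^+] = 2s, [CrO4^2-] = s.
Ksp = (2s)^2s = 4s^3
s^3 = 2.3 × 10^-12 / 4, so s = 8.32 x 10^-5 M
[CrO4^2-] = s = 8.3 × 10^-5 M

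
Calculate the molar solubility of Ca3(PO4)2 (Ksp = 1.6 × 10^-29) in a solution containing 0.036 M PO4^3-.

Ca3(PO4)2(s) ⇌ 3 Ca^2+(aq) + 2 PO4^3-(aq)
Ksp = [Ca^2+]^3[PO4^3-]^2
Let s be the molar solubility in this solution. [Ca^2+] = 3s, [PO4^3-] = 0.036 + 2s ≈ 0.036 (common-ion effect: PO4^3- is already 0.036 M).
Ksp ≈ (3s)^3 × (0.036)^2
s = 7.7 x 10^-10 M
Check: 2s = 1.5 × 10^-9 ≪ 0.036, so the approximation is valid.

s = 7.7e-10 M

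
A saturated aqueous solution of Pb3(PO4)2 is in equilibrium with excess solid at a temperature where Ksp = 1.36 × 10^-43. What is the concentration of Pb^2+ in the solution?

Pb3(PO4)2(s) ⇌ 3 Pb^2+(aq) + 2 PO4^3-(aq)
Ksp = [Pb^2+]^3[PO4^3-]^2
With molar solubility s: [Pb^2+] = 3s, [PO4^3-] = 2s.
So Ksp = (3s)^3 × (2s)^2 = 108s^5
s^5 = 1.36 × 10^-43 / 108, so s = 1.047 × 10^-9 M
[Pb^2+] = 3s = 3.14 × 10^-9 M

3.14e-9 M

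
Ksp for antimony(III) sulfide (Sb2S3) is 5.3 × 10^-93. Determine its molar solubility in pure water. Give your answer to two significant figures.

Sb2S3(s) ⇌ 2 Sb^3+ + 3 S^2-
Ksp = [Sb^3+]^2[S^2-]^3
If s mol/L of Sb2S3 dissolves, [Sb^3+] = 2s and [S^2-] = 3s.
So Ksp = (2s)^2 × (3s)^3 = 108s^5
s^5 = 5.3 × 10^-93 / 108, so s = 1.4 x 10^-19 M

s ≈ 1.4 × 10^-19 M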